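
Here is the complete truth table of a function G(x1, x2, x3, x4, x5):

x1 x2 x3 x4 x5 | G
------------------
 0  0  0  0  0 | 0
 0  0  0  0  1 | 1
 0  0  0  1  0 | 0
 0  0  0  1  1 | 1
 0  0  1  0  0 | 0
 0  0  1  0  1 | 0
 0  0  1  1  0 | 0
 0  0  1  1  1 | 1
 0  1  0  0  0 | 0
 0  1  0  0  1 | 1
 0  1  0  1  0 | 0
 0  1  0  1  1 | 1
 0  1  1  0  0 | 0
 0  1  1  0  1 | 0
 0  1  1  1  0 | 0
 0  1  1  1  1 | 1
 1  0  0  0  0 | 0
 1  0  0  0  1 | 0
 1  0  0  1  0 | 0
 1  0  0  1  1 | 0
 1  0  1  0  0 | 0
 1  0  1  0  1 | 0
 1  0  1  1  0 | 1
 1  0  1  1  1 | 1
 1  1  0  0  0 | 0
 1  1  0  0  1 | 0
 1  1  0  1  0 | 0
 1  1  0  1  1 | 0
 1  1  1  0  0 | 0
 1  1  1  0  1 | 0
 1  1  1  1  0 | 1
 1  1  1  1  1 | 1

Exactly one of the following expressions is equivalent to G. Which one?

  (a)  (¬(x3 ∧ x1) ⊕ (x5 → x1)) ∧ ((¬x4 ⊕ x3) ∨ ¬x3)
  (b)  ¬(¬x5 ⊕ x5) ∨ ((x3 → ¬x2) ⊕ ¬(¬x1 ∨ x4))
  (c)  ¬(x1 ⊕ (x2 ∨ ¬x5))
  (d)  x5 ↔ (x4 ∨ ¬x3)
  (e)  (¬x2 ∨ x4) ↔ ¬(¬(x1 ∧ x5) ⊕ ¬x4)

(b) fails at (0,0,0,0,0): the formula yields 1, G is 0.
(c) fails at (0,0,1,0,1): the formula yields 1, G is 0.
(d) fails at (0,0,1,0,0): the formula yields 1, G is 0.
(e) fails at (0,0,0,0,0): the formula yields 1, G is 0.
(a) is the remaining candidate, and it agrees with G on all 32 inputs.

a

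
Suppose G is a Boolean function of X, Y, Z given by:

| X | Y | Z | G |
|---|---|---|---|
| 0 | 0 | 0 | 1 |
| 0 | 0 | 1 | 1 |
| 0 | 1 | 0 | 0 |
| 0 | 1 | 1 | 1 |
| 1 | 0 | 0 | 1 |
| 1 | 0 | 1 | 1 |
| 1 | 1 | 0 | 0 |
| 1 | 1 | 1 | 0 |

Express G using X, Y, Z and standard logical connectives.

There are just 3 zero rows: (0,1,0), (1,1,0), (1,1,1). Their minterms are ¬X·Y·¬Z, X·Y·¬Z, X·Y·Z; the OR of those covers precisely the 0-outputs, and negating it yields G.

G(X, Y, Z) = not ((((not X and Y) and not Z) or ((X and Y) and not Z)) or ((X and Y) and Z))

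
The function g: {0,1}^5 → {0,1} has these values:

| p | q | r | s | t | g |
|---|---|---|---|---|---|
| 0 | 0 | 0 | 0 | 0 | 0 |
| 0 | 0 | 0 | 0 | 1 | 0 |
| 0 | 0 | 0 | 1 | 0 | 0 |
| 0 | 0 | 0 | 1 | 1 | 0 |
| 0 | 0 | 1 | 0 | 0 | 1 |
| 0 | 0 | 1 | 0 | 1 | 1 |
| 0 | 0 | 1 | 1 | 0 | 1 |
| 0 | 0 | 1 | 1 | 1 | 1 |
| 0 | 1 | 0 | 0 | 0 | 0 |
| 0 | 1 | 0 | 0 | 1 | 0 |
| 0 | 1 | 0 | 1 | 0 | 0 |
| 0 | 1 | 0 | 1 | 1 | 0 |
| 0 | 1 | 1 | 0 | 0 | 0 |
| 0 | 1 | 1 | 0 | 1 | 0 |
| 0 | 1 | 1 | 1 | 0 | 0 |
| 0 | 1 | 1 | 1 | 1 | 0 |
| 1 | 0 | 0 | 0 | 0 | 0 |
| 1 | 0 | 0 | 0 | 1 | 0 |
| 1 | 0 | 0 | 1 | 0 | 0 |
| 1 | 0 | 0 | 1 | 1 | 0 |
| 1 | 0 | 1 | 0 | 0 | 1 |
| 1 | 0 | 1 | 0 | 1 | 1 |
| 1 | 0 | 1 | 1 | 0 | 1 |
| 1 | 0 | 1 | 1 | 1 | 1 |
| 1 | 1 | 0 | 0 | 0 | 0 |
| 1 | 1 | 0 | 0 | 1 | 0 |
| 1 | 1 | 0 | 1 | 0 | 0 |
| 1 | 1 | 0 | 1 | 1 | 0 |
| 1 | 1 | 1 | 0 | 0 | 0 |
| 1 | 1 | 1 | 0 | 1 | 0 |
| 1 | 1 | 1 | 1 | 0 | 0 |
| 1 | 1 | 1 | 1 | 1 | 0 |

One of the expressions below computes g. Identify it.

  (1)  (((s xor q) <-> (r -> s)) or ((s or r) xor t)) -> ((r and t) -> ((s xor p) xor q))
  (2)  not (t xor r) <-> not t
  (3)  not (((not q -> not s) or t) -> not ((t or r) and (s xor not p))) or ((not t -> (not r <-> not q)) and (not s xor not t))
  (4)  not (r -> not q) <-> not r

4

(1) disagrees with g on (0,0,0,0,0) (formula → 1, table → 0); rule it out.
(2) disagrees with g on (0,0,0,0,0) (formula → 1, table → 0); rule it out.
(3) disagrees with g on (0,0,0,0,1) (formula → 1, table → 0); rule it out.
Only (4) survives; checking it on all 32 rows confirms it matches g.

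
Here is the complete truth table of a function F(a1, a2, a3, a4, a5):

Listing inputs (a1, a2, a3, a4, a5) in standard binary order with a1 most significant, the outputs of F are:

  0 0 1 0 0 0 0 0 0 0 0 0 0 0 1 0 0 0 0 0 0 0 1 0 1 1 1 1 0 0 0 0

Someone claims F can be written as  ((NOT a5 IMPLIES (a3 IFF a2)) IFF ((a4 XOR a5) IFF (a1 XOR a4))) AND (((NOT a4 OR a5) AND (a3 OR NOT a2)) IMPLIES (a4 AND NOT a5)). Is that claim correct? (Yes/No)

Yes

Check the formula against F row by row:
  a1=0, a2=0, a3=0, a4=0, a5=0: formula gives 0, F = 0 ✓
  a1=0, a2=0, a3=0, a4=0, a5=1: formula gives 0, F = 0 ✓
  a1=0, a2=0, a3=0, a4=1, a5=0: formula gives 1, F = 1 ✓
  a1=0, a2=0, a3=0, a4=1, a5=1: formula gives 0, F = 0 ✓
  … (the remaining 28 rows also agree.)
All 32 rows match — the expression computes F exactly.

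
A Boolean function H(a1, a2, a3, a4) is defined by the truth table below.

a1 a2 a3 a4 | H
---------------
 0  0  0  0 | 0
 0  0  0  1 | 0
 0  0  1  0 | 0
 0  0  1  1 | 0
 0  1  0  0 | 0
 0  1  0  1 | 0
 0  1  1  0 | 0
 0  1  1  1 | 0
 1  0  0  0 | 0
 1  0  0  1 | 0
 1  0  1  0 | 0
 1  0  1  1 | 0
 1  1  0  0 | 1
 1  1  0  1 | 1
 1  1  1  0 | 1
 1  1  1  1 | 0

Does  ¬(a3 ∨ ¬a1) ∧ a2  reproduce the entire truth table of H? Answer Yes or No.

Evaluate ¬(a3 ∨ ¬a1) ∧ a2 on each row and compare to H:
  a1=0, a2=0, a3=0, a4=0: formula gives 0, H = 0 ✓
  a1=0, a2=0, a3=0, a4=1: formula gives 0, H = 0 ✓
  a1=0, a2=0, a3=1, a4=0: formula gives 0, H = 0 ✓
  a1=0, a2=0, a3=1, a4=1: formula gives 0, H = 0 ✓
  …
  a1=1, a2=1, a3=1, a4=0: formula gives 0, but H = 1 ✗
A single disagreement suffices: at (1,1,1,0) they differ, so the formula does not compute H.

No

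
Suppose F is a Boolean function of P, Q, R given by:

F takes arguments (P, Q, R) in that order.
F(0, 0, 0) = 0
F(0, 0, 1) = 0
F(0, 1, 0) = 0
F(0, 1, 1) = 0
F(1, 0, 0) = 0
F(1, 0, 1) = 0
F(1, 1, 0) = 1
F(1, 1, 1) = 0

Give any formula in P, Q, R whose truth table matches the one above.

Only row (1,1,0) gives 1. That row's minterm P·Q·¬R is F directly.

F(P, Q, R) = (P AND Q) AND NOT R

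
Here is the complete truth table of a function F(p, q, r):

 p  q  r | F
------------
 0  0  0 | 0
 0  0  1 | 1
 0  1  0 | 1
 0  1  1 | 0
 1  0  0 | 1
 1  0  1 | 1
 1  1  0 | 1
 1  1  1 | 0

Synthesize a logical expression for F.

The 0-rows are (0,0,0), (0,1,1), (1,1,1). Take each as a conjunction (¬p·¬q·¬r, ¬p·q·r, p·q·r), form their disjunction, and complement — that gives a formula that is 1 everywhere F is.

F(p, q, r) = ((((p' · q') · r') + ((p' · q) · r)) + ((p · q) · r))'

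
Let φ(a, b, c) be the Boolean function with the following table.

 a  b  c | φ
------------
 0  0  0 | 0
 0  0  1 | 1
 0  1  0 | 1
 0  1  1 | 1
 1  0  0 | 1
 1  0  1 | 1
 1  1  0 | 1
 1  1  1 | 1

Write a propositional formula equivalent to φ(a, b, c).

The output is 1 whenever at least one input is 1 — the OR of all inputs.

φ(a, b, c) = (a OR b) OR c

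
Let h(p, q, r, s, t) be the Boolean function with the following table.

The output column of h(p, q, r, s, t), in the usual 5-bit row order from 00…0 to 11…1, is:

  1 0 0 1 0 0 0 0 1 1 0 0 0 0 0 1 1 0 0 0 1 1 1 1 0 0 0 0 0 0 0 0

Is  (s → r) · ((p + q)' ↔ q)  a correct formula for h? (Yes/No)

No

Check the formula against h row by row:
  p=0, q=0, r=0, s=0, t=0: formula gives 0, but h = 1 ✗
Row (0,0,0,0,0) is a counterexample, so the formula is not equivalent to h.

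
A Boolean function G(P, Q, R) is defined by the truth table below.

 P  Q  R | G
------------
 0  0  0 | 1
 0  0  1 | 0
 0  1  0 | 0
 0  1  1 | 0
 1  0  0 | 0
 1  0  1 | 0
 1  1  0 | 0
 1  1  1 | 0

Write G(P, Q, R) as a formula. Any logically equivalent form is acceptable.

G(P, Q, R) = not ((P or Q) or R)

The output is 1 only when every input is 0 — NOR of all inputs.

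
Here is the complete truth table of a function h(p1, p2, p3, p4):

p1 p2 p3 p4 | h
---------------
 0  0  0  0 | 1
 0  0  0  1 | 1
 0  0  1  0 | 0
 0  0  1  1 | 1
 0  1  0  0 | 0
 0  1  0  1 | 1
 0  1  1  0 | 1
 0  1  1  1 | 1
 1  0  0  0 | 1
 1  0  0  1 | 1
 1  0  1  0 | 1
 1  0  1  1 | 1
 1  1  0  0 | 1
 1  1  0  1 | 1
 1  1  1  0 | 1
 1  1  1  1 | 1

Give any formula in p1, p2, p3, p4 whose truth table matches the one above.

h(p1, p2, p3, p4) = ¬((((¬p1 ∧ ¬p2) ∧ p3) ∧ ¬p4) ∨ (((¬p1 ∧ p2) ∧ ¬p3) ∧ ¬p4))

The 0-rows are (0,0,1,0), (0,1,0,0). Take each as a conjunction (¬p1·¬p2·p3·¬p4, ¬p1·p2·¬p3·¬p4), form their disjunction, and complement — that gives a formula that is 1 everywhere h is.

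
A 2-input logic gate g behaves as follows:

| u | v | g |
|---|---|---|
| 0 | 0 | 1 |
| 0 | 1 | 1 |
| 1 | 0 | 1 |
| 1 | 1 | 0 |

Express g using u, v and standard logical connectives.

The output is 0 only when every input is 1 — NAND of all inputs.

g(u, v) = ~(u & v)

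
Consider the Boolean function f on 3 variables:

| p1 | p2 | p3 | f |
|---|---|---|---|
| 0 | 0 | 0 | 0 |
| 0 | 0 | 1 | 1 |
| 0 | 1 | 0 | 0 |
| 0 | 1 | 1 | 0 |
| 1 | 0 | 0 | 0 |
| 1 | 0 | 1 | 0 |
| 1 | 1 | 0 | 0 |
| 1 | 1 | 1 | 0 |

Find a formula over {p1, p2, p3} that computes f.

Only row (0,0,1) gives 1. That row's minterm ¬p1·¬p2·p3 is f directly.

f(p1, p2, p3) = (p1' · p2') · p3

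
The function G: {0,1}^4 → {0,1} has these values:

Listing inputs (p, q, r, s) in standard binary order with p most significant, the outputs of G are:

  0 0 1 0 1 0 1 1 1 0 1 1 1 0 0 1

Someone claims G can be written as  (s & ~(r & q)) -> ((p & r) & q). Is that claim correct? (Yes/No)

No

Evaluate (s & ~(r & q)) -> ((p & r) & q) on each row and compare to G:
  p=0, q=0, r=0, s=0: formula gives 1, but G = 0 ✗
Row (0,0,0,0) is a counterexample, so the formula is not equivalent to G.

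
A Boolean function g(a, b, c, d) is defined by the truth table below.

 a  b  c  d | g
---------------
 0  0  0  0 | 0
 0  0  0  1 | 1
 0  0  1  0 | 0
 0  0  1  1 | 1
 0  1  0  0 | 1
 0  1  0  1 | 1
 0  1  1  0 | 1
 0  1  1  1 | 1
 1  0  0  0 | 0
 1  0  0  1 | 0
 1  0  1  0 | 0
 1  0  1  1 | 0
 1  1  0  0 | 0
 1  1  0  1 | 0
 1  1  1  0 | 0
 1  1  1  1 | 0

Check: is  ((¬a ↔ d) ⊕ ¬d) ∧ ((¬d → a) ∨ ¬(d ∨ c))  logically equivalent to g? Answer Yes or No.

No

Evaluate ((¬a ↔ d) ⊕ ¬d) ∧ ((¬d → a) ∨ ¬(d ∨ c)) on each row and compare to g:
  a=0, b=0, c=0, d=0: formula gives 1, but g = 0 ✗
A single disagreement suffices: at (0,0,0,0) they differ, so the formula does not compute g.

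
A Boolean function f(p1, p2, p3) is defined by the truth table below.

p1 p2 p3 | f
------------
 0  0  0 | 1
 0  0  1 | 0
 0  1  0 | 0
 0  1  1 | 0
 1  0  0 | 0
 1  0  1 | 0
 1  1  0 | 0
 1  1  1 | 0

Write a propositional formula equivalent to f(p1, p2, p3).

f(p1, p2, p3) = ~((p1 | p2) | p3)

The output is 1 only when every input is 0 — NOR of all inputs.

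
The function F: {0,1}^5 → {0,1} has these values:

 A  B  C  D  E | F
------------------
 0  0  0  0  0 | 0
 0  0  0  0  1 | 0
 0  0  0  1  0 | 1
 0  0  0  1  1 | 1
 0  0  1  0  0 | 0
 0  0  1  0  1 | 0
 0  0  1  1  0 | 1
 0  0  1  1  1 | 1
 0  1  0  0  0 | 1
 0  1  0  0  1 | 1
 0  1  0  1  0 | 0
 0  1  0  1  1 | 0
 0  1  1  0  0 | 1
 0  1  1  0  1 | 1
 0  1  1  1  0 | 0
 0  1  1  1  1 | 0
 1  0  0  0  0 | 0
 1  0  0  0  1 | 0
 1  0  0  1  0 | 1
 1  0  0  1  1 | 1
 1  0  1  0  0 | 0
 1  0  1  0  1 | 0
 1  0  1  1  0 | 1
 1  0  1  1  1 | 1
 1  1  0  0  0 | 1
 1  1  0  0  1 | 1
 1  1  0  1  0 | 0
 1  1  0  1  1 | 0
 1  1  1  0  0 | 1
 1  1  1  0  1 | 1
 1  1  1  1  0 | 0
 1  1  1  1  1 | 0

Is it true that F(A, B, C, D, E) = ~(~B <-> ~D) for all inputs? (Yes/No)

Yes

Test each input against both F and the formula:
  A=0, B=0, C=0, D=0, E=0: formula gives 0, F = 0 ✓
  A=0, B=0, C=0, D=0, E=1: formula gives 0, F = 0 ✓
  A=0, B=0, C=0, D=1, E=0: formula gives 1, F = 1 ✓
  A=0, B=0, C=0, D=1, E=1: formula gives 1, F = 1 ✓
  …and likewise for the remaining 28 rows.
All 32 rows match — the expression computes F exactly.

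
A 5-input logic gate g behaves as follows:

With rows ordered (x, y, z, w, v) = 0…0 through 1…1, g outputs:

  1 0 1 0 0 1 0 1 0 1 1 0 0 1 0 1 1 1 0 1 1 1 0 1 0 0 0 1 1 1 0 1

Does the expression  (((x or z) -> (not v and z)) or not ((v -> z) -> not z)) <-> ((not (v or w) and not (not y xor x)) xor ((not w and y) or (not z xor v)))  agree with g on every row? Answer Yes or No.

Yes

Check the formula against g row by row:
  x=0, y=0, z=0, w=0, v=0: formula gives 1, g = 1 ✓
  x=0, y=0, z=0, w=0, v=1: formula gives 0, g = 0 ✓
  x=0, y=0, z=0, w=1, v=0: formula gives 1, g = 1 ✓
  x=0, y=0, z=0, w=1, v=1: formula gives 0, g = 0 ✓
  … (the remaining 28 rows also agree.)
Every row agrees, so the formula is equivalent.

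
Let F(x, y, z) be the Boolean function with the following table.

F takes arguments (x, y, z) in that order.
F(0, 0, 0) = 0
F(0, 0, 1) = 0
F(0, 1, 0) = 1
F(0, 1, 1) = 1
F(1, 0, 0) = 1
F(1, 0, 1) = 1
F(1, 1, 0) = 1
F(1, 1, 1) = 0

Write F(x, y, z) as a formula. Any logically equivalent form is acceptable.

F(x, y, z) = NOT ((((NOT x AND NOT y) AND NOT z) OR ((NOT x AND NOT y) AND z)) OR ((x AND y) AND z))

There are just 3 zero rows: (0,0,0), (0,0,1), (1,1,1). Their minterms are ¬x·¬y·¬z, ¬x·¬y·z, x·y·z; the OR of those covers precisely the 0-outputs, and negating it yields F.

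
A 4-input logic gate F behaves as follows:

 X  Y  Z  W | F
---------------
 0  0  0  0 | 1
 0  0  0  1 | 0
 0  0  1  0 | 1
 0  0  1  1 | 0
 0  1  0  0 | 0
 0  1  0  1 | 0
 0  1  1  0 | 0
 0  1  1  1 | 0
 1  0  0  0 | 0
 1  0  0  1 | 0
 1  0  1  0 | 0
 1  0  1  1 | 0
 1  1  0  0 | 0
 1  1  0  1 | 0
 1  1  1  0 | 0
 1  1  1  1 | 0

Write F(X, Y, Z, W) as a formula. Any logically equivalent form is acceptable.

Collect the rows where F=1 — (0,0,0,0), (0,0,1,0) — and write one minterm per row: ¬X·¬Y·¬Z·¬W, ¬X·¬Y·Z·¬W. Their union (logical OR) reproduces the table exactly.

F(X, Y, Z, W) = (((¬X ∧ ¬Y) ∧ ¬Z) ∧ ¬W) ∨ (((¬X ∧ ¬Y) ∧ Z) ∧ ¬W)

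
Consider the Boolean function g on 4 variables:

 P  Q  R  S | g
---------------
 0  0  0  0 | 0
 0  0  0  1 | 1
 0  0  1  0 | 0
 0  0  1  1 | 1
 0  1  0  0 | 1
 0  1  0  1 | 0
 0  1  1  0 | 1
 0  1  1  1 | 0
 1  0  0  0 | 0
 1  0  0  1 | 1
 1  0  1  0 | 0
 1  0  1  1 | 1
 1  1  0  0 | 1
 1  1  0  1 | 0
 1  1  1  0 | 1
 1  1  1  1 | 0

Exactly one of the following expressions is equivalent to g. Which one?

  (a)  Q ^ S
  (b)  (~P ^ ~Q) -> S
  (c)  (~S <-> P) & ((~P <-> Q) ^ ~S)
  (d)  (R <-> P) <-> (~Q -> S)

(b) fails at (0,0,0,0): the formula yields 1, g is 0.
(c) fails at (0,0,0,1): the formula yields 0, g is 1.
(d) fails at (0,0,1,0): the formula yields 1, g is 0.
Only (a) survives; checking it on all 16 rows confirms it matches g.

a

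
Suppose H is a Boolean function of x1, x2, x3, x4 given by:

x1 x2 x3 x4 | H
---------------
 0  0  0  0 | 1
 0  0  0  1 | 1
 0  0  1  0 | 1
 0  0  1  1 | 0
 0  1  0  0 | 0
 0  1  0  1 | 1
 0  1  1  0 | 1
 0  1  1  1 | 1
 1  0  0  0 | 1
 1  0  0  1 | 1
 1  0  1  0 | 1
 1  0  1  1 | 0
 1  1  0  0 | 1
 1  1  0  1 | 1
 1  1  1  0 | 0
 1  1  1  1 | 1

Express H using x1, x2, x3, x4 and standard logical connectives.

The 0-rows are (0,0,1,1), (0,1,0,0), (1,0,1,1), (1,1,1,0). Take each as a conjunction (¬x1·¬x2·x3·x4, ¬x1·x2·¬x3·¬x4, x1·¬x2·x3·x4, x1·x2·x3·¬x4), form their disjunction, and complement — that gives a formula that is 1 everywhere H is.

H(x1, x2, x3, x4) = ¬((((((¬x1 ∧ ¬x2) ∧ x3) ∧ x4) ∨ (((¬x1 ∧ x2) ∧ ¬x3) ∧ ¬x4)) ∨ (((x1 ∧ ¬x2) ∧ x3) ∧ x4)) ∨ (((x1 ∧ x2) ∧ x3) ∧ ¬x4))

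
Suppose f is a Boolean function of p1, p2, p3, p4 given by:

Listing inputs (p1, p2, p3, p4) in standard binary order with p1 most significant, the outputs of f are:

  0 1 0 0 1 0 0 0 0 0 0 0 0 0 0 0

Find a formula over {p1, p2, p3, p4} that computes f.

f(p1, p2, p3, p4) = (((~p1 & ~p2) & ~p3) & p4) | (((~p1 & p2) & ~p3) & ~p4)

f=1 on 2 inputs: (0,0,0,1), (0,1,0,0). Reading each as a conjunction of literals (¬p1·¬p2·¬p3·p4, ¬p1·p2·¬p3·¬p4) and taking the OR gives the canonical DNF.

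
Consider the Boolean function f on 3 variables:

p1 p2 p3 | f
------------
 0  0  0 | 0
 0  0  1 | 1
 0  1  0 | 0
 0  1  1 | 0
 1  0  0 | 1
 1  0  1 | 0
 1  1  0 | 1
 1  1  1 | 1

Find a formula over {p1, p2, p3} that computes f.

The 1-rows are (0,0,1), (1,0,0), (1,1,0), (1,1,1). Each contributes one minterm — ¬p1·¬p2·p3; p1·¬p2·¬p3; p1·p2·¬p3; p1·p2·p3 — and their disjunction is a sum-of-products form of f.

f(p1, p2, p3) = ((((p1' · p2') · p3) + ((p1 · p2') · p3')) + ((p1 · p2) · p3')) + ((p1 · p2) · p3)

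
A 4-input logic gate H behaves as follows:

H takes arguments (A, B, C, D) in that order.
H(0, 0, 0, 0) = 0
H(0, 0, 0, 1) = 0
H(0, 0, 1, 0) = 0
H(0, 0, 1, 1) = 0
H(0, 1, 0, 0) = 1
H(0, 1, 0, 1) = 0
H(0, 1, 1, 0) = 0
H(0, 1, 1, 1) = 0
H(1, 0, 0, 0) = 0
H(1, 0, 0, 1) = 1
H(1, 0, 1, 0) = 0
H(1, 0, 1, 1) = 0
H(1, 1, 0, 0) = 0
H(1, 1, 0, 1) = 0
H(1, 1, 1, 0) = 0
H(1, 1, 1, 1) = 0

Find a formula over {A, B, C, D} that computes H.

H=1 on 2 inputs: (0,1,0,0), (1,0,0,1). Reading each as a conjunction of literals (¬A·B·¬C·¬D, A·¬B·¬C·D) and taking the OR gives the canonical DNF.

H(A, B, C, D) = (((¬A ∧ B) ∧ ¬C) ∧ ¬D) ∨ (((A ∧ ¬B) ∧ ¬C) ∧ D)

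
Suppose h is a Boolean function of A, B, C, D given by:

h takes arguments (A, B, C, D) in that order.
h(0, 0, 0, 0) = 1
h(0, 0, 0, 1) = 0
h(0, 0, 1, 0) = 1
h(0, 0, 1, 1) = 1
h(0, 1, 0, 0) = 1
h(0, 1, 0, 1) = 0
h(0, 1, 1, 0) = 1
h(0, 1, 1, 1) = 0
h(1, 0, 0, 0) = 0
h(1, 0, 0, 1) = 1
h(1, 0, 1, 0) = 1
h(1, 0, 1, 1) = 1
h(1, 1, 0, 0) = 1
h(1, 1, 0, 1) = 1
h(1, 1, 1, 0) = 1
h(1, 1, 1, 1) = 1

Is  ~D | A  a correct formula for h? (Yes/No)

No

Evaluate ~D | A on each row and compare to h:
  A=0, B=0, C=0, D=0: formula gives 1, h = 1 ✓
  A=0, B=0, C=0, D=1: formula gives 0, h = 0 ✓
  A=0, B=0, C=1, D=0: formula gives 1, h = 1 ✓
  A=0, B=0, C=1, D=1: formula gives 0, but h = 1 ✗
A single disagreement suffices: at (0,0,1,1) they differ, so the formula does not compute h.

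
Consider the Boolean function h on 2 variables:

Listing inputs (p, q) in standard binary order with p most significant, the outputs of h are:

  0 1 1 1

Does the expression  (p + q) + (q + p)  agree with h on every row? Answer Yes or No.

Yes

Test each input against both h and the formula:
  p=0, q=0: formula gives 0, h = 0 ✓
  p=0, q=1: formula gives 1, h = 1 ✓
  p=1, q=0: formula gives 1, h = 1 ✓
  p=1, q=1: formula gives 1, h = 1 ✓
No disagreement on any input; they are logically equivalent.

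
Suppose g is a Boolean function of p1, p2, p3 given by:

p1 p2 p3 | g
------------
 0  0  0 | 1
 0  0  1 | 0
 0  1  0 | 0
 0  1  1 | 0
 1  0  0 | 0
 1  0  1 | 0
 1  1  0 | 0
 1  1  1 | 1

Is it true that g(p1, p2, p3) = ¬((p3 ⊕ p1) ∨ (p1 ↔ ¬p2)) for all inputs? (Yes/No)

Yes

Check the formula against g row by row:
  p1=0, p2=0, p3=0: formula gives 1, g = 1 ✓
  p1=0, p2=0, p3=1: formula gives 0, g = 0 ✓
  p1=0, p2=1, p3=0: formula gives 0, g = 0 ✓
  p1=0, p2=1, p3=1: formula gives 0, g = 0 ✓
  p1=1, p2=0, p3=0: formula gives 0, g = 0 ✓
  …and likewise for the remaining 3 rows.
No disagreement on any input; they are logically equivalent.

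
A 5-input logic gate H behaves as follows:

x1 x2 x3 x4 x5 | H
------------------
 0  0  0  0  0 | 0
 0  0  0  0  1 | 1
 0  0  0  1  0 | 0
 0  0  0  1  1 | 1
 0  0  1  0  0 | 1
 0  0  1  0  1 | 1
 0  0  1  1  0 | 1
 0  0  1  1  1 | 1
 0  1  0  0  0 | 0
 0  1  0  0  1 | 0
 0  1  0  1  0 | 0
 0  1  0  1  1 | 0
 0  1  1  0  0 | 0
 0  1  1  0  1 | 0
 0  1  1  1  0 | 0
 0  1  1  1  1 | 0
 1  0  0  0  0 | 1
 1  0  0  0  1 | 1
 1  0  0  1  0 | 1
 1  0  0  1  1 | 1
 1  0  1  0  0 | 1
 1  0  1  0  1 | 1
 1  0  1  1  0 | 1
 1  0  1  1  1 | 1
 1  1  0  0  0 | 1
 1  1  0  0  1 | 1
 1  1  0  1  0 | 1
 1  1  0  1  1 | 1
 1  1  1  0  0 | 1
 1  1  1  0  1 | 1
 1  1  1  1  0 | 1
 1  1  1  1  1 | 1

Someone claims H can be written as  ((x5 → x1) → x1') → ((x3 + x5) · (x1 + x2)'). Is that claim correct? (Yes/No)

Yes

Test each input against both H and the formula:
  x1=0, x2=0, x3=0, x4=0, x5=0: formula gives 0, H = 0 ✓
  x1=0, x2=0, x3=0, x4=0, x5=1: formula gives 1, H = 1 ✓
  x1=0, x2=0, x3=0, x4=1, x5=0: formula gives 0, H = 0 ✓
  x1=0, x2=0, x3=0, x4=1, x5=1: formula gives 1, H = 1 ✓
  …and likewise for the remaining 28 rows.
All 32 rows match — the expression computes H exactly.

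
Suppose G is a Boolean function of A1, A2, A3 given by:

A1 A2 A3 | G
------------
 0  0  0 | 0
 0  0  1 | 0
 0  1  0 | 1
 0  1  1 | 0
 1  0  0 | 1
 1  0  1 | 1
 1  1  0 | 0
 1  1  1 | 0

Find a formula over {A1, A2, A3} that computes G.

The 1-rows are (0,1,0), (1,0,0), (1,0,1). Each contributes one minterm — ¬A1·A2·¬A3; A1·¬A2·¬A3; A1·¬A2·A3 — and their disjunction is a sum-of-products form of G.

G(A1, A2, A3) = (((¬A1 ∧ A2) ∧ ¬A3) ∨ ((A1 ∧ ¬A2) ∧ ¬A3)) ∨ ((A1 ∧ ¬A2) ∧ A3)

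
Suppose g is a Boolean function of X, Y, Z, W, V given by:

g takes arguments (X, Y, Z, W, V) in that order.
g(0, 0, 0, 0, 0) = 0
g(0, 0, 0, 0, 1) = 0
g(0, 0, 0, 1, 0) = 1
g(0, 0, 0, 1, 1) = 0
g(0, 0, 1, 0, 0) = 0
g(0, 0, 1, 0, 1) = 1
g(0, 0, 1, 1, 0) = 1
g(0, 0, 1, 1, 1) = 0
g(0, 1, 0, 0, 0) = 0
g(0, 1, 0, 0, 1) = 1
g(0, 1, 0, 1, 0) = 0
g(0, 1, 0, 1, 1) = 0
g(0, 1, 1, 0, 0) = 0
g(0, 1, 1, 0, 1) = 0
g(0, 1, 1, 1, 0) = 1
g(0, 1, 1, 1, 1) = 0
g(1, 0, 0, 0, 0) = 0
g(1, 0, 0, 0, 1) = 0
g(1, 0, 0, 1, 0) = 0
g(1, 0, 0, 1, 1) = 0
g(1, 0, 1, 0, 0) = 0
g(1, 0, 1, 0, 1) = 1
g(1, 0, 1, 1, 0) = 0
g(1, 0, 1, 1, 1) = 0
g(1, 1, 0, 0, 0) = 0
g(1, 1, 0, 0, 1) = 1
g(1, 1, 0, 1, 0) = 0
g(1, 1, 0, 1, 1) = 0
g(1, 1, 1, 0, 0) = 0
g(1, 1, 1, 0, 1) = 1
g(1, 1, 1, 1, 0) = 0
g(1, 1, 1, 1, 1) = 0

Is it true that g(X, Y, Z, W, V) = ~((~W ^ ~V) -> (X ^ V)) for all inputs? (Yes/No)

No

Check the formula against g row by row:
  X=0, Y=0, Z=0, W=0, V=0: formula gives 0, g = 0 ✓
  X=0, Y=0, Z=0, W=0, V=1: formula gives 0, g = 0 ✓
  X=0, Y=0, Z=0, W=1, V=0: formula gives 1, g = 1 ✓
  X=0, Y=0, Z=0, W=1, V=1: formula gives 0, g = 0 ✓
  …
  X=0, Y=0, Z=1, W=0, V=1: formula gives 0, but g = 1 ✗
Since they disagree at (0,0,1,0,1), the expression is not a correct formula for g.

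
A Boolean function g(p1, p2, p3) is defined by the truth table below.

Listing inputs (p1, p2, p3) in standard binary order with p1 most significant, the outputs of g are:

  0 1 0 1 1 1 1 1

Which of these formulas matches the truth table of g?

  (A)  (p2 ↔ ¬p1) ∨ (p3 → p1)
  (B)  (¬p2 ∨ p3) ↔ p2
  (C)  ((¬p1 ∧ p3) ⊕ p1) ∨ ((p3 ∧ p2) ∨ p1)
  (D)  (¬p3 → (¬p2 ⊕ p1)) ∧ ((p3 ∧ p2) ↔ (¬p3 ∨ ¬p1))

C

(A) fails at (0,0,0): the formula yields 1, g is 0.
(B) fails at (0,0,1): the formula yields 0, g is 1.
(D) fails at (0,0,1): the formula yields 0, g is 1.
(C) is the remaining candidate, and it agrees with g on all 8 inputs.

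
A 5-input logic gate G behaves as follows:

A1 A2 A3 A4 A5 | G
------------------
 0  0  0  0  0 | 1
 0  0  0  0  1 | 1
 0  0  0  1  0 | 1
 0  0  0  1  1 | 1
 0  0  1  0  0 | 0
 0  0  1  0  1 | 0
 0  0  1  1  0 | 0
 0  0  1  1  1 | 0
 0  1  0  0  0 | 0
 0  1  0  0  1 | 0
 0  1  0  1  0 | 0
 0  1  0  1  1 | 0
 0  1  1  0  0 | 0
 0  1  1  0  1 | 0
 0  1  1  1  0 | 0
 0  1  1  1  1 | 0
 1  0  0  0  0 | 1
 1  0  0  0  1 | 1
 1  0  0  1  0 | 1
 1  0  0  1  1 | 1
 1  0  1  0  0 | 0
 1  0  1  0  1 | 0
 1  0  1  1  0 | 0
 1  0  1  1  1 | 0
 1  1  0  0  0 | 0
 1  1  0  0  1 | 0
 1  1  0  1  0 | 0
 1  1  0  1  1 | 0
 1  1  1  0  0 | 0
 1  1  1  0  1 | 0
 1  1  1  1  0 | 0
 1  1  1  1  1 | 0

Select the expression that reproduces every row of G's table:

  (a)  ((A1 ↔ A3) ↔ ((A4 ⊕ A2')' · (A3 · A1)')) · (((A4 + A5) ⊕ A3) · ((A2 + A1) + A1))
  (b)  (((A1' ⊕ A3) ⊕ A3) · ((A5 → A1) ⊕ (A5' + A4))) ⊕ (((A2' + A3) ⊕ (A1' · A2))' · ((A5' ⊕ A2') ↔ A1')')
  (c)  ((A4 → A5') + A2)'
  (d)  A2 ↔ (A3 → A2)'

d

(a) fails at (0,0,0,0,0): the formula yields 0, G is 1.
(b) fails at (0,0,0,0,0): the formula yields 0, G is 1.
(c) fails at (0,0,0,0,0): the formula yields 0, G is 1.
That leaves (d). Evaluating it on every row reproduces the table of G exactly.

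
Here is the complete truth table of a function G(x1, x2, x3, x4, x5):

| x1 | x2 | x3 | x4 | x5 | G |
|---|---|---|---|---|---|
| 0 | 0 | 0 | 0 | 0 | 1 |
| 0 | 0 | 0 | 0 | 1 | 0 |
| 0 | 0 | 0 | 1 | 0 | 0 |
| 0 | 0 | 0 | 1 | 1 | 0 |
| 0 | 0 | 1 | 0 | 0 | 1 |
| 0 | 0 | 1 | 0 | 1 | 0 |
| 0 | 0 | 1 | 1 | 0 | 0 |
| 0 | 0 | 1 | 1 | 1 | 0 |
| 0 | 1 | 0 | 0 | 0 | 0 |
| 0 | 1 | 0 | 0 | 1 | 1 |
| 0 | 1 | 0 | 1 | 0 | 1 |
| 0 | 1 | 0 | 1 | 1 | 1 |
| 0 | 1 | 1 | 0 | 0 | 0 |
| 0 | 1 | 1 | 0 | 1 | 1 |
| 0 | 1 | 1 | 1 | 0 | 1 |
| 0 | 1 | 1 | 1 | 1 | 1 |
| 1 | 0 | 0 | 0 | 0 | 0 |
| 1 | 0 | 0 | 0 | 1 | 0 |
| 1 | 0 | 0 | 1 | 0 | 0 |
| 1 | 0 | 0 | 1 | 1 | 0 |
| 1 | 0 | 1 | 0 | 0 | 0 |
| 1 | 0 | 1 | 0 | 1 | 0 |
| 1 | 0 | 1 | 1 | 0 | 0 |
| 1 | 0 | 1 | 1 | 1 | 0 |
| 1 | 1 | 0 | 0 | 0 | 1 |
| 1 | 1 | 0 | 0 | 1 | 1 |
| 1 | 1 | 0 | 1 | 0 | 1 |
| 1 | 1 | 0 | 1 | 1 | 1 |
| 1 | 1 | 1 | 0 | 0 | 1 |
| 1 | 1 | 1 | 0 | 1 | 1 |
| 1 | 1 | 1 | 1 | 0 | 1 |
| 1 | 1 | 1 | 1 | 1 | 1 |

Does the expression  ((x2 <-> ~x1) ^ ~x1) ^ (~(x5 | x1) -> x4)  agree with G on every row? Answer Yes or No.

Test each input against both G and the formula:
  x1=0, x2=0, x3=0, x4=0, x5=0: formula gives 1, G = 1 ✓
  x1=0, x2=0, x3=0, x4=0, x5=1: formula gives 0, G = 0 ✓
  x1=0, x2=0, x3=0, x4=1, x5=0: formula gives 0, G = 0 ✓
  x1=0, x2=0, x3=0, x4=1, x5=1: formula gives 0, G = 0 ✓
  …and likewise for the remaining 28 rows.
No disagreement on any input; they are logically equivalent.

Yes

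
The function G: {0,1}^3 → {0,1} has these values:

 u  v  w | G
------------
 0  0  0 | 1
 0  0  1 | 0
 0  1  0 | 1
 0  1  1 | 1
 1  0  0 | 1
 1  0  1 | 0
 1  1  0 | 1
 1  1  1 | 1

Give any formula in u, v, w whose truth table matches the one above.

G is 0 on only 2 rows — (0,0,1), (1,0,1). Writing each as a minterm (¬u·¬v·w, u·¬v·w) and OR-ing them characterizes exactly where G=0, so G is the negation of that disjunction.

G(u, v, w) = NOT (((NOT u AND NOT v) AND w) OR ((u AND NOT v) AND w))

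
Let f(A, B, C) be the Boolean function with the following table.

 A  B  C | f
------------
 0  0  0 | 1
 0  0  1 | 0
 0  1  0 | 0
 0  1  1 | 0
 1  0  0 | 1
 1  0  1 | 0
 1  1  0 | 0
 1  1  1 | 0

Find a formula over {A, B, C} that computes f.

f(A, B, C) = ((NOT A AND NOT B) AND NOT C) OR ((A AND NOT B) AND NOT C)

The 1-rows are (0,0,0), (1,0,0). Each contributes one minterm — ¬A·¬B·¬C; A·¬B·¬C — and their disjunction is a sum-of-products form of f.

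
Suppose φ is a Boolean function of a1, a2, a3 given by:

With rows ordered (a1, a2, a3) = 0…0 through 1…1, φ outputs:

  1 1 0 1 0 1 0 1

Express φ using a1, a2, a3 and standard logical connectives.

φ(a1, a2, a3) = ~((((~a1 & a2) & ~a3) | ((a1 & ~a2) & ~a3)) | ((a1 & a2) & ~a3))

There are just 3 zero rows: (0,1,0), (1,0,0), (1,1,0). Their minterms are ¬a1·a2·¬a3, a1·¬a2·¬a3, a1·a2·¬a3; the OR of those covers precisely the 0-outputs, and negating it yields φ.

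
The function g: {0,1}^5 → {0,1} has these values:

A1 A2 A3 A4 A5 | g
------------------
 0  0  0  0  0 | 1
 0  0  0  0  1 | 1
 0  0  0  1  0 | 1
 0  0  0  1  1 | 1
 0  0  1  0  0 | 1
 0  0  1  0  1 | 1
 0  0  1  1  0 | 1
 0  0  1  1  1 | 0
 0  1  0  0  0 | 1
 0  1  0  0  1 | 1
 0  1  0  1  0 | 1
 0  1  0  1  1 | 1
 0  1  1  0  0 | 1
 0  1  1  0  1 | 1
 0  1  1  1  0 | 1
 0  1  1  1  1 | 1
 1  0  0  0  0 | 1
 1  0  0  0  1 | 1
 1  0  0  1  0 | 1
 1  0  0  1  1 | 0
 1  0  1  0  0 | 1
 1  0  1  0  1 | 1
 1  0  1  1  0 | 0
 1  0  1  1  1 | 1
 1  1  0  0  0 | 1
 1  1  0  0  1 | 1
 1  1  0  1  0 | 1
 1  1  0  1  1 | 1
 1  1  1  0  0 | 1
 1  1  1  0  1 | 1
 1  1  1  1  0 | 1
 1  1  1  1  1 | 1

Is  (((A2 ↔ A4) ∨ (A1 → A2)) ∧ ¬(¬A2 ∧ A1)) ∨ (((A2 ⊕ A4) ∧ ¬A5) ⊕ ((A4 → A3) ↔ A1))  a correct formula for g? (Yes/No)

No

Evaluate (((A2 ↔ A4) ∨ (A1 → A2)) ∧ ¬(¬A2 ∧ A1)) ∨ (((A2 ⊕ A4) ∧ ¬A5) ⊕ ((A4 → A3) ↔ A1)) on each row and compare to g:
  A1=0, A2=0, A3=0, A4=0, A5=0: formula gives 1, g = 1 ✓
  A1=0, A2=0, A3=0, A4=0, A5=1: formula gives 1, g = 1 ✓
  A1=0, A2=0, A3=0, A4=1, A5=0: formula gives 1, g = 1 ✓
  A1=0, A2=0, A3=0, A4=1, A5=1: formula gives 1, g = 1 ✓
  …
  A1=0, A2=0, A3=1, A4=1, A5=1: formula gives 1, but g = 0 ✗
A single disagreement suffices: at (0,0,1,1,1) they differ, so the formula does not compute g.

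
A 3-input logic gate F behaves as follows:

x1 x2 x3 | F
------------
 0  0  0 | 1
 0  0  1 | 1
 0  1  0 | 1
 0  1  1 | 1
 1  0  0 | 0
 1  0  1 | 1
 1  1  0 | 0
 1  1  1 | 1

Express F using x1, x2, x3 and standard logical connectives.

There are just 2 zero rows: (1,0,0), (1,1,0). Their minterms are x1·¬x2·¬x3, x1·x2·¬x3; the OR of those covers precisely the 0-outputs, and negating it yields F.

F(x1, x2, x3) = (((x1 · x2') · x3') + ((x1 · x2) · x3'))'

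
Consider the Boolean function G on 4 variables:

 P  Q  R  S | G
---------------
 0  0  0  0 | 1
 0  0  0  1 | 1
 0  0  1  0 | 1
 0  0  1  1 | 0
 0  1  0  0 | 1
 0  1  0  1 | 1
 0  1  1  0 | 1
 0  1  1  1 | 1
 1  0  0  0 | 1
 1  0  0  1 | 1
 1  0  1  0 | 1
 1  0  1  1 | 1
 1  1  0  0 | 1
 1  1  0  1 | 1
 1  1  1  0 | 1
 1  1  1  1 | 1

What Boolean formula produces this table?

G(P, Q, R, S) = NOT (((NOT P AND NOT Q) AND R) AND S)

Only row (0,0,1,1) gives 0. So G is 1 everywhere except there — the complement of the minterm ¬P·¬Q·R·S.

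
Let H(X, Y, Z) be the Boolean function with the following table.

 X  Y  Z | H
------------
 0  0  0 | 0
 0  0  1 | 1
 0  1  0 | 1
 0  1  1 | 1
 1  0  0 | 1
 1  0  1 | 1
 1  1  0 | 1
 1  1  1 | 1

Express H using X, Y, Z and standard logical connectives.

H(X, Y, Z) = NOT ((NOT X AND NOT Y) AND NOT Z)

Only row (0,0,0) gives 0. So H is 1 everywhere except there — the complement of the minterm ¬X·¬Y·¬Z.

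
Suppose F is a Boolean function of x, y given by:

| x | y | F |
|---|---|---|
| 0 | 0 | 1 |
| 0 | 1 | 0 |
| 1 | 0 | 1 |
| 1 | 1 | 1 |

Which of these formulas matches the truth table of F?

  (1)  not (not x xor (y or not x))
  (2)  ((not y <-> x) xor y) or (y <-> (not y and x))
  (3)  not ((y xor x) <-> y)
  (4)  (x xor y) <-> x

2

(1): at (0,1) it gives 1, but F = 0 — eliminated.
(3): at (0,0) it gives 0, but F = 1 — eliminated.
(4): at (1,1) it gives 0, but F = 1 — eliminated.
That leaves (2). Evaluating it on every row reproduces the table of F exactly.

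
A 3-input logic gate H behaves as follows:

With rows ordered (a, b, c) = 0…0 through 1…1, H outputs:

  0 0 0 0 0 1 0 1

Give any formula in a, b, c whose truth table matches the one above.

Collect the rows where H=1 — (1,0,1), (1,1,1) — and write one minterm per row: a·¬b·c, a·b·c. Their union (logical OR) reproduces the table exactly.

H(a, b, c) = ((a · b') · c) + ((a · b) · c)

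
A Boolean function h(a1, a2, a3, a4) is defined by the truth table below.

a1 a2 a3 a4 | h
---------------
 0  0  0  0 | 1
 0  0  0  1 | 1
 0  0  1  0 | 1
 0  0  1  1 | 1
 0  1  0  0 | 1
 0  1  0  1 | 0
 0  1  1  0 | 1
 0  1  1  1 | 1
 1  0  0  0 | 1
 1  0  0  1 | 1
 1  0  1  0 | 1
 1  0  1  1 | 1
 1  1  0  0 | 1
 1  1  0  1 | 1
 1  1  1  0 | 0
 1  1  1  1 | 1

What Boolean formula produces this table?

The 0-rows are (0,1,0,1), (1,1,1,0). Take each as a conjunction (¬a1·a2·¬a3·a4, a1·a2·a3·¬a4), form their disjunction, and complement — that gives a formula that is 1 everywhere h is.

h(a1, a2, a3, a4) = ~((((~a1 & a2) & ~a3) & a4) | (((a1 & a2) & a3) & ~a4))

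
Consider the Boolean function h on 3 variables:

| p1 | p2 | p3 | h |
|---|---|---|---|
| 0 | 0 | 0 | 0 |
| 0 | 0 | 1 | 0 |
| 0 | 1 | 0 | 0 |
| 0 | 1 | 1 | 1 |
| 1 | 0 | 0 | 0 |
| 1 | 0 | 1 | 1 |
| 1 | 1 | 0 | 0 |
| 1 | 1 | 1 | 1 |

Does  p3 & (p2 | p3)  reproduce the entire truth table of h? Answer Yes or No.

No

Check the formula against h row by row:
  p1=0, p2=0, p3=0: formula gives 0, h = 0 ✓
  p1=0, p2=0, p3=1: formula gives 1, but h = 0 ✗
Row (0,0,1) is a counterexample, so the formula is not equivalent to h.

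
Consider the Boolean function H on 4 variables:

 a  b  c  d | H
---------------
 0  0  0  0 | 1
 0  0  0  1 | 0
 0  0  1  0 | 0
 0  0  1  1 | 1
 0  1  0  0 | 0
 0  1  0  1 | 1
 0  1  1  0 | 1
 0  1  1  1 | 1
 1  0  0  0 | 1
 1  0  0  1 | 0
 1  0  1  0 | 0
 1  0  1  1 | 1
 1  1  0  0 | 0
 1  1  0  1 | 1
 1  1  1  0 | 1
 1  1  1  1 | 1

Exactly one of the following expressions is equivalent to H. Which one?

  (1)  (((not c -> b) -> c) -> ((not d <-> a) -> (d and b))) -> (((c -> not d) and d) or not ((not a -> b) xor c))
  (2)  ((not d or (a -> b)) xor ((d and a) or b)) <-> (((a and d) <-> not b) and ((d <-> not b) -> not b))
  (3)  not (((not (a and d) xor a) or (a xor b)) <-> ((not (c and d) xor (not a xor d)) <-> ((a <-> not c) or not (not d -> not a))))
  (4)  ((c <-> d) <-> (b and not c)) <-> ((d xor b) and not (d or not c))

4

(1): at (0,0,0,1) it gives 1, but H = 0 — eliminated.
(2): at (0,0,0,0) it gives 0, but H = 1 — eliminated.
(3): at (0,0,0,0) it gives 0, but H = 1 — eliminated.
That leaves (4). Evaluating it on every row reproduces the table of H exactly.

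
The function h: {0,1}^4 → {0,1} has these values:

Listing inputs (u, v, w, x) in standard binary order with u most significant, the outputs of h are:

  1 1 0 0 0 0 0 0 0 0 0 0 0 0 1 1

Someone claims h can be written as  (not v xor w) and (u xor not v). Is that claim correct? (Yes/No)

Test each input against both h and the formula:
  u=0, v=0, w=0, x=0: formula gives 1, h = 1 ✓
  u=0, v=0, w=0, x=1: formula gives 1, h = 1 ✓
  u=0, v=0, w=1, x=0: formula gives 0, h = 0 ✓
  u=0, v=0, w=1, x=1: formula gives 0, h = 0 ✓
  … (the remaining 12 rows also agree.)
All 16 rows match — the expression computes h exactly.

Yes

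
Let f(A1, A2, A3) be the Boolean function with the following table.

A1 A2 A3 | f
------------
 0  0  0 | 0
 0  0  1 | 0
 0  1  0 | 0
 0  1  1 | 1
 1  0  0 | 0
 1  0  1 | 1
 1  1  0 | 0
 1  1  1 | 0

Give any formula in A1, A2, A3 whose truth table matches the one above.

f(A1, A2, A3) = ((NOT A1 AND A2) AND A3) OR ((A1 AND NOT A2) AND A3)

The 1-rows are (0,1,1), (1,0,1). Each contributes one minterm — ¬A1·A2·A3; A1·¬A2·A3 — and their disjunction is a sum-of-products form of f.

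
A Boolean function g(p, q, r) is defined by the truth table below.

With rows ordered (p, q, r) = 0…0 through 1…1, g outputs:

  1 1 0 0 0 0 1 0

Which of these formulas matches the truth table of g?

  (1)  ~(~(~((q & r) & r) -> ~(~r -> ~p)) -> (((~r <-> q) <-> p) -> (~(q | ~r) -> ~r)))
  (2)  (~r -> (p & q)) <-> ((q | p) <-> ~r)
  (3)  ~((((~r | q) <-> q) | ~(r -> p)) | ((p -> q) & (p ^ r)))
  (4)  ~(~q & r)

2

(1) disagrees with g on (0,0,0) (formula → 0, table → 1); rule it out.
(3) disagrees with g on (0,0,1) (formula → 0, table → 1); rule it out.
(4) disagrees with g on (0,0,1) (formula → 0, table → 1); rule it out.
Only (2) survives; checking it on all 8 rows confirms it matches g.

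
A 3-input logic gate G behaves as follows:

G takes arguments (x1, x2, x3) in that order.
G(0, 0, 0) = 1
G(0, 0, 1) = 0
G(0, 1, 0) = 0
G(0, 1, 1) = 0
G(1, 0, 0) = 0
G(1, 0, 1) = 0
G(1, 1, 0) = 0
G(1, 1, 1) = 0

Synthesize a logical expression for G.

The output is 1 only when every input is 0 — NOR of all inputs.

G(x1, x2, x3) = NOT ((x1 OR x2) OR x3)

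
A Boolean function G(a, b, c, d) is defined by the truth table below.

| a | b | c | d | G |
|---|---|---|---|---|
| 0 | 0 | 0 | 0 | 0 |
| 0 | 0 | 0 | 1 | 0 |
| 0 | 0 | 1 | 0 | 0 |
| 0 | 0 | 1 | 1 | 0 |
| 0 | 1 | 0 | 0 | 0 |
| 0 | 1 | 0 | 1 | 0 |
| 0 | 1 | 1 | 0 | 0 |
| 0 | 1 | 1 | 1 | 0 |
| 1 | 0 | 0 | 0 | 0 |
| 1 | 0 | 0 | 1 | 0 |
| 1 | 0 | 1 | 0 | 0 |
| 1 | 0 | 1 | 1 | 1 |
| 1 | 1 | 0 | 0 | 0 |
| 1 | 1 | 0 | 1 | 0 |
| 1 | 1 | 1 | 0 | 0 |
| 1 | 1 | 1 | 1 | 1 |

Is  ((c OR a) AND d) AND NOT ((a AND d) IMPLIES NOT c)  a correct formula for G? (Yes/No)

Yes

Evaluate ((c OR a) AND d) AND NOT ((a AND d) IMPLIES NOT c) on each row and compare to G:
  a=0, b=0, c=0, d=0: formula gives 0, G = 0 ✓
  a=0, b=0, c=0, d=1: formula gives 0, G = 0 ✓
  a=0, b=0, c=1, d=0: formula gives 0, G = 0 ✓
  a=0, b=0, c=1, d=1: formula gives 0, G = 0 ✓
  …and likewise for the remaining 12 rows.
Every row agrees, so the formula is equivalent.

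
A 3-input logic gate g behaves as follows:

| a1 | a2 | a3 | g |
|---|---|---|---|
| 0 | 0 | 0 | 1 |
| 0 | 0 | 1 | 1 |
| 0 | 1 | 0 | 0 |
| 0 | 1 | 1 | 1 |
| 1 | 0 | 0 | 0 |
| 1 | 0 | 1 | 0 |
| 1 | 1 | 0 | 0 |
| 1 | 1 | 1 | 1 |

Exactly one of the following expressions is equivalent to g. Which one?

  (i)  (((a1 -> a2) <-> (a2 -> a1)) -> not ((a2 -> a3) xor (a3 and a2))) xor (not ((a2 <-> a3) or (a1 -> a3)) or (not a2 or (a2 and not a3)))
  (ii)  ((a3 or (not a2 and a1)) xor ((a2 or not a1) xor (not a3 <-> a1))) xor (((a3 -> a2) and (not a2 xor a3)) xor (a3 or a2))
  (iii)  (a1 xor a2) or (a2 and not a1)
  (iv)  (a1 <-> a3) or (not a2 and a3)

i

(ii) disagrees with g on (0,0,0) (formula → 0, table → 1); rule it out.
(iii) disagrees with g on (0,0,0) (formula → 0, table → 1); rule it out.
(iv) disagrees with g on (0,1,0) (formula → 1, table → 0); rule it out.
That leaves (i). Evaluating it on every row reproduces the table of g exactly.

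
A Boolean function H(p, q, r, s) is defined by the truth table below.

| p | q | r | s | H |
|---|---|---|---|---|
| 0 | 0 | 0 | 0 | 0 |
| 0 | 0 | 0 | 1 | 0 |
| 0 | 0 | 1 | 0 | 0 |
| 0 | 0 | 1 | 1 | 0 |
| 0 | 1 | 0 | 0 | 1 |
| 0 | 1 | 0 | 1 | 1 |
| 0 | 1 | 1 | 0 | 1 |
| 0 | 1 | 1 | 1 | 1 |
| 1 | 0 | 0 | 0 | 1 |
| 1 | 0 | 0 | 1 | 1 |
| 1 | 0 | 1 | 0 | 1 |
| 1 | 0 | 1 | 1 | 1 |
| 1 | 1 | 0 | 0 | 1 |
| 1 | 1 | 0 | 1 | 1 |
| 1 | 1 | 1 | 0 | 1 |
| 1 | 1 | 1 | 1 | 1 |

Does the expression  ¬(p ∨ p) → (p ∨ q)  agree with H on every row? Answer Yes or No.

Check the formula against H row by row:
  p=0, q=0, r=0, s=0: formula gives 0, H = 0 ✓
  p=0, q=0, r=0, s=1: formula gives 0, H = 0 ✓
  p=0, q=0, r=1, s=0: formula gives 0, H = 0 ✓
  p=0, q=0, r=1, s=1: formula gives 0, H = 0 ✓
  … (the remaining 12 rows also agree.)
No disagreement on any input; they are logically equivalent.

Yes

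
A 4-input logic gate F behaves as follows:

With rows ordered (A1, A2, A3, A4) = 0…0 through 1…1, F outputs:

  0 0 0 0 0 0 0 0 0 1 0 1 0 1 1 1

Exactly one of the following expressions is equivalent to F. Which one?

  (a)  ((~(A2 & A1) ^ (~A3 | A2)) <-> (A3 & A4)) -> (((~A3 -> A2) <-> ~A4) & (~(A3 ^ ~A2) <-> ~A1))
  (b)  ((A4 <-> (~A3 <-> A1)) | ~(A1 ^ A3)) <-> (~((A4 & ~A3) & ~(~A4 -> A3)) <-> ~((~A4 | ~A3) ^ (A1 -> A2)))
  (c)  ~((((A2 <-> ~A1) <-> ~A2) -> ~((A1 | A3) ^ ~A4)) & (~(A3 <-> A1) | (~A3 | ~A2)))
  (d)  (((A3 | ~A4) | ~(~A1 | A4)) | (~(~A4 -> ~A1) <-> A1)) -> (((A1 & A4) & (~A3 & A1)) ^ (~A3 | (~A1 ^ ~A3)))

(a) fails at (0,0,1,0): the formula yields 1, F is 0.
(b) fails at (0,0,0,0): the formula yields 1, F is 0.
(d) fails at (0,0,0,0): the formula yields 1, F is 0.
(c) is the remaining candidate, and it agrees with F on all 16 inputs.

c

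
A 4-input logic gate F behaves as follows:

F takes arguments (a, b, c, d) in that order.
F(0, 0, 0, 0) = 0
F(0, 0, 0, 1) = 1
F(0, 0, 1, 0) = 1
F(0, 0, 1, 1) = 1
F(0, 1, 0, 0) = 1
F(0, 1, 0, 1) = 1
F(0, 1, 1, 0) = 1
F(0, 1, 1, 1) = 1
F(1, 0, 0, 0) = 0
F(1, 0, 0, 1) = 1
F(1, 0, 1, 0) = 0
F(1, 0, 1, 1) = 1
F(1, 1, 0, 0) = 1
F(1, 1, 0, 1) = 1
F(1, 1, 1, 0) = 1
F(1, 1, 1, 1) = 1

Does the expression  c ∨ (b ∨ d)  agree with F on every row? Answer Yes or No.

Evaluate c ∨ (b ∨ d) on each row and compare to F:
  a=0, b=0, c=0, d=0: formula gives 0, F = 0 ✓
  a=0, b=0, c=0, d=1: formula gives 1, F = 1 ✓
  a=0, b=0, c=1, d=0: formula gives 1, F = 1 ✓
  a=0, b=0, c=1, d=1: formula gives 1, F = 1 ✓
  …
  a=1, b=0, c=1, d=0: formula gives 1, but F = 0 ✗
Since they disagree at (1,0,1,0), the expression is not a correct formula for F.

No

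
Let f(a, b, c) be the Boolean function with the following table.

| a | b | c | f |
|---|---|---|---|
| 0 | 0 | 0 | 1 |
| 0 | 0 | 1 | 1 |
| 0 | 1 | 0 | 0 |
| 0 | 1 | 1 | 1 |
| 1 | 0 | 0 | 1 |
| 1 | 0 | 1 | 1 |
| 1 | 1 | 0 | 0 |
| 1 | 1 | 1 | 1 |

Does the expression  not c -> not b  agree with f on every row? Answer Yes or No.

Evaluate not c -> not b on each row and compare to f:
  a=0, b=0, c=0: formula gives 1, f = 1 ✓
  a=0, b=0, c=1: formula gives 1, f = 1 ✓
  a=0, b=1, c=0: formula gives 0, f = 0 ✓
  a=0, b=1, c=1: formula gives 1, f = 1 ✓
  a=1, b=0, c=0: formula gives 1, f = 1 ✓
  … (the remaining 3 rows also agree.)
Every row agrees, so the formula is equivalent.

Yes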